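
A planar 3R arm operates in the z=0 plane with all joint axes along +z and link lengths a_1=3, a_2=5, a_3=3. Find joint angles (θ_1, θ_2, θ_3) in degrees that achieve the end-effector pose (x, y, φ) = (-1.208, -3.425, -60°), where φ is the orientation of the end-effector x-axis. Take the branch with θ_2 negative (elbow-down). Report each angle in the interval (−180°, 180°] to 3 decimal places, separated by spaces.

wrist centre = target − a_3·(cos φ, sin φ) = (-2.7080, -0.8269)
cos θ_2 = (8.0171−3²−5²)/(2·3·5) = -0.8661; θ_2 = -150.0083° (elbow-down)
β = atan2(-0.8269,-2.7080) = -163.0193°; ψ = atan2(-2.4994,-1.3305) = -118.0277°
θ_1 = β − ψ = -44.9916°
θ_3 = φ − θ_1 − θ_2 = 134.9999° (wrapped to (-180°,180°])

-44.992 -150.008 135.000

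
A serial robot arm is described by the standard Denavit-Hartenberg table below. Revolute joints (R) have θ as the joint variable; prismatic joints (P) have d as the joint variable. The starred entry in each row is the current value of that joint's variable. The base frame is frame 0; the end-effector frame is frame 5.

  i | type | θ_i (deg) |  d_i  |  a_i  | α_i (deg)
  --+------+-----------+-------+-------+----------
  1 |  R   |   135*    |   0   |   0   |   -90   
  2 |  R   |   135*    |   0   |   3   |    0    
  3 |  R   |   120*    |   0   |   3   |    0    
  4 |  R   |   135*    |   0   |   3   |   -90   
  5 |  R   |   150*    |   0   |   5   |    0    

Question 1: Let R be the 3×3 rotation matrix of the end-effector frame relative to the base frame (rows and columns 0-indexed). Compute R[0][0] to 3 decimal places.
0.884

End-effector x-axis (col 0 of R) = (0.8839,-0.1768,0.4330)
R[0][0] = 0.8839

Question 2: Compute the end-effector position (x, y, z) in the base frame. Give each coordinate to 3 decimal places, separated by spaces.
after link 1: o_1 = (0.0000, 0.0000, 0.0000)
after link 2: o_2 = (1.5000, -1.5000, -2.1213)
after link 3: o_3 = (2.0490, -2.0490, 0.7765)
after link 4: o_4 = (0.2119, -0.2119, -0.7235)
after link 5: o_5 = (4.6313, -1.0958, 1.4415)

4.631 -1.096 1.442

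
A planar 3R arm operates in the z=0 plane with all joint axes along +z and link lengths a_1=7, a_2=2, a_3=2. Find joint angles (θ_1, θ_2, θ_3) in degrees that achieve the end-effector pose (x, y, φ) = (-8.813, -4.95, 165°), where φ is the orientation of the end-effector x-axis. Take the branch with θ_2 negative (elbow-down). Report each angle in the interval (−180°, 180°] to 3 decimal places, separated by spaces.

wrist centre = target − a_3·(cos φ, sin φ) = (-6.8811, -5.4676)
cos θ_2 = (77.2453−7²−2²)/(2·7·2) = 0.8659; θ_2 = -30.0141° (elbow-down)
β = atan2(-5.4676,-6.8811) = -141.5300°; ψ = atan2(-1.0004,8.7318) = -6.5360°
θ_1 = β − ψ = -134.9939°
θ_3 = φ − θ_1 − θ_2 = -29.9920° (wrapped to (-180°,180°])

-134.994 -30.014 -29.992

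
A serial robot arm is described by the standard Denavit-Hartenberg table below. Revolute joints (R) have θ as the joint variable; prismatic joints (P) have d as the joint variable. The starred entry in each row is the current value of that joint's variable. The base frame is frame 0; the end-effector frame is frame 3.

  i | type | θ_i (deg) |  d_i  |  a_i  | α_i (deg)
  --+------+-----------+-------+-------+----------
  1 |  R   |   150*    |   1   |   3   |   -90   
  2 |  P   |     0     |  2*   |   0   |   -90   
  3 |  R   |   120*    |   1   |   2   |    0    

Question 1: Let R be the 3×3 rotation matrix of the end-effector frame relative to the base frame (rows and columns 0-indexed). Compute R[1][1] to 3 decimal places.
-0.866

End-effector y-axis (col 1 of R) = (0.5000,-0.8660,0.0000)
R[1][1] = -0.8660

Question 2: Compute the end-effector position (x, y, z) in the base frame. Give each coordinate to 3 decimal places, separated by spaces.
after link 1: o_1 = (-2.5981, 1.5000, 1.0000)
after link 2: o_2 = (-3.5981, -0.2321, 1.0000)
after link 3: o_3 = (-1.8660, 0.7679, 0.0000)

-1.866 0.768 0.000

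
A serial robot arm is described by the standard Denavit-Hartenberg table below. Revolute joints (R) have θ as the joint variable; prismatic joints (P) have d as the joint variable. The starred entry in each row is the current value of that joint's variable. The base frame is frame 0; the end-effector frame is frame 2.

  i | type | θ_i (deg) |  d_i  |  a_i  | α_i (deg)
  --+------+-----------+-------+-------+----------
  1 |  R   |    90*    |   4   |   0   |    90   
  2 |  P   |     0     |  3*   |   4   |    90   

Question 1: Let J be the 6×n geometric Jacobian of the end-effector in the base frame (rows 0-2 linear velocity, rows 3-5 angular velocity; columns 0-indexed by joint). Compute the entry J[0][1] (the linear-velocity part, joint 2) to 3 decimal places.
1.000

prismatic axis z_1 = (1.0000,-0.0000,0.0000)
J_v[:, 1] = z_1; J_ω[:, 1] = (0,0,0)
entry J[0][1] = 1.0000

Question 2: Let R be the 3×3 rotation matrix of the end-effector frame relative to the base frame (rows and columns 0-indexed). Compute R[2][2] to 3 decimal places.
End-effector z-axis (col 2 of R) = (0.0000,-0.0000,-1.0000)
R[2][2] = -1.0000

-1.000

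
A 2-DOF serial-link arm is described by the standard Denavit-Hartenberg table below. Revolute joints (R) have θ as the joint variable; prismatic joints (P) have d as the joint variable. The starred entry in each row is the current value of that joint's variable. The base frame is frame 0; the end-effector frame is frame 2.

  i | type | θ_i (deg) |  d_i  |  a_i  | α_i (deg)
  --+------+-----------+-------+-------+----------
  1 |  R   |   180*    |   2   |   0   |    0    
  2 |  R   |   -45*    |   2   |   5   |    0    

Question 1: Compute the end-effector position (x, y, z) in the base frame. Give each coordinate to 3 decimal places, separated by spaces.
-3.536 3.536 4.000

after link 1: o_1 = (0.0000, 0.0000, 2.0000)
after link 2: o_2 = (-3.5355, 3.5355, 4.0000)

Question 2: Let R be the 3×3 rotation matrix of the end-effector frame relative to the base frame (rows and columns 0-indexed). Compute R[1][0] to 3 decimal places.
End-effector x-axis (col 0 of R) = (-0.7071,0.7071,0.0000)
R[1][0] = 0.7071

0.707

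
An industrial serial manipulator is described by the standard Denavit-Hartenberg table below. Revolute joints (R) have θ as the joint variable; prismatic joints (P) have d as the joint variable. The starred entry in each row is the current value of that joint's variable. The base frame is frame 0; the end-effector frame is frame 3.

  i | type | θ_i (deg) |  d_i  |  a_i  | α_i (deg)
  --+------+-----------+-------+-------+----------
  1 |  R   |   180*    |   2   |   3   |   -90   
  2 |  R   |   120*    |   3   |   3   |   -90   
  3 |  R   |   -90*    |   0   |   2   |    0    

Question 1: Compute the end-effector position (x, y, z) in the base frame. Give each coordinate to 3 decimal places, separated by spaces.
-1.500 -5.000 -0.598

after link 1: o_1 = (-3.0000, 0.0000, 2.0000)
after link 2: o_2 = (-1.5000, -3.0000, -0.5981)
after link 3: o_3 = (-1.5000, -5.0000, -0.5981)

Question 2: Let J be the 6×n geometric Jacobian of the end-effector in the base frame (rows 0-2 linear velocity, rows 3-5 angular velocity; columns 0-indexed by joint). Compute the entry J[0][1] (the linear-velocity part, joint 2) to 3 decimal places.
2.598

axis z_1 = (-0.0000,-1.0000,0.0000); lever o_n−o_1 = (1.5000,-5.0000,-2.5981)
cross product → J_v[:, 1] = (2.5981,-0.0000,1.5000)
J_ω[:, 1] = z_1
entry J[0][1] = 2.5981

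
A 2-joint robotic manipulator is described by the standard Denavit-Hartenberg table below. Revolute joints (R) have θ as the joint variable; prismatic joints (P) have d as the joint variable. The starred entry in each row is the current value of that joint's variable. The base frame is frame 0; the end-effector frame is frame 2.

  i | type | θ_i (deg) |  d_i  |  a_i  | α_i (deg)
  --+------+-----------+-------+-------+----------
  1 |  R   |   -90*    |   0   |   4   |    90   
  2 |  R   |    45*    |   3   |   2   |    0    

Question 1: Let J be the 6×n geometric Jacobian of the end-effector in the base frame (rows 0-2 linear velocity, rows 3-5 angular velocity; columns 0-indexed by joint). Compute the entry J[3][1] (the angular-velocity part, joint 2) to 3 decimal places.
axis z_1 = (-1.0000,-0.0000,0.0000); lever o_n−o_1 = (-3.0000,-1.4142,1.4142)
cross product → J_v[:, 1] = (-0.0000,1.4142,1.4142)
J_ω[:, 1] = z_1
entry J[3][1] = -1.0000

-1.000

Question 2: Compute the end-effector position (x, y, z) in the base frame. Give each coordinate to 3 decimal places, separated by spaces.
after link 1: o_1 = (0.0000, -4.0000, 0.0000)
after link 2: o_2 = (-3.0000, -5.4142, 1.4142)

-3.000 -5.414 1.414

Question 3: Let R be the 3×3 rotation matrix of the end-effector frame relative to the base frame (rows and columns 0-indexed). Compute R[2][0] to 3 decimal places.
End-effector x-axis (col 0 of R) = (0.0000,-0.7071,0.7071)
R[2][0] = 0.7071

0.707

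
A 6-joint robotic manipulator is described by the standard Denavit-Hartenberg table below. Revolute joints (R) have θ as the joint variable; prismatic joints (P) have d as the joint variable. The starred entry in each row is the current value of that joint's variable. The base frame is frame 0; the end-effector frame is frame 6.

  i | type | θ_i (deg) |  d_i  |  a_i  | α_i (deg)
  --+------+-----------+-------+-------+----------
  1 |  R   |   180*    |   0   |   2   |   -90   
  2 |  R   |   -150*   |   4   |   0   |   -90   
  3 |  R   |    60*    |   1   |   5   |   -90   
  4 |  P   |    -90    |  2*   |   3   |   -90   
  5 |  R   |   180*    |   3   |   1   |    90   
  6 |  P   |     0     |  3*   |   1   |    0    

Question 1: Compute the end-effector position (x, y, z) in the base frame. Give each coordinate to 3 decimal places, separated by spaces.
after link 1: o_1 = (-2.0000, 0.0000, 0.0000)
after link 2: o_2 = (-2.0000, -4.0000, 0.0000)
after link 3: o_3 = (-0.3349, 0.3301, 2.1160)
after link 4: o_4 = (-3.3349, 1.3301, 3.8481)
after link 5: o_5 = (-1.5359, 3.9282, 3.7321)
after link 6: o_6 = (1.2141, 2.4282, 4.1651)

1.214 2.428 4.165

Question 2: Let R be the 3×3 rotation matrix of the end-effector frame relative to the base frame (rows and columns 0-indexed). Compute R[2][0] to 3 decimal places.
-0.866

End-effector x-axis (col 0 of R) = (0.5000,-0.0000,-0.8660)
R[2][0] = -0.8660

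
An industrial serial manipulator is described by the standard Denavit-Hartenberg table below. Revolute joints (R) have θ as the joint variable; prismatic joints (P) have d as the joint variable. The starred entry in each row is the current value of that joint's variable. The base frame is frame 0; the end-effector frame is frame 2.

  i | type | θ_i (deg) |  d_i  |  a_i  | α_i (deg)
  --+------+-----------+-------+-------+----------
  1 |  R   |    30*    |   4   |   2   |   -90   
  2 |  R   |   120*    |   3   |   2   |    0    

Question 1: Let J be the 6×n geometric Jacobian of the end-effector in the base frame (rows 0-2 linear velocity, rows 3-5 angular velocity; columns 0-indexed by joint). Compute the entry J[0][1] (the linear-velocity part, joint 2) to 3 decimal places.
-1.500

axis z_1 = (-0.5000,0.8660,0.0000); lever o_n−o_1 = (-2.3660,2.0981,-1.7321)
cross product → J_v[:, 1] = (-1.5000,-0.8660,1.0000)
J_ω[:, 1] = z_1
entry J[0][1] = -1.5000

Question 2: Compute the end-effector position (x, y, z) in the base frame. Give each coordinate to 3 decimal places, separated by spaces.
-0.634 3.098 2.268

after link 1: o_1 = (1.7321, 1.0000, 4.0000)
after link 2: o_2 = (-0.6340, 3.0981, 2.2679)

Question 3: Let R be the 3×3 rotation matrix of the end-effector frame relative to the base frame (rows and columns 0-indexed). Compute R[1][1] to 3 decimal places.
-0.433

End-effector y-axis (col 1 of R) = (-0.7500,-0.4330,0.5000)
R[1][1] = -0.4330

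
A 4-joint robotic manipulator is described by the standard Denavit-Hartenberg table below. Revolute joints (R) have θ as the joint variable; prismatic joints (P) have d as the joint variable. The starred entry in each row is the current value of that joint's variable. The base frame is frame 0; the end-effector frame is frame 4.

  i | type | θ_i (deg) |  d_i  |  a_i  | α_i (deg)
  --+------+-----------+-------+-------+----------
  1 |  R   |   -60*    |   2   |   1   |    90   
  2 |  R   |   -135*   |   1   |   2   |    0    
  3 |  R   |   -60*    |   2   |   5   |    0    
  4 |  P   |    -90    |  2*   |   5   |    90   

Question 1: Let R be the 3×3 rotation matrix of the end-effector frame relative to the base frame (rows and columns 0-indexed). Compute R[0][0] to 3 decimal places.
0.129

End-effector x-axis (col 0 of R) = (0.1294,-0.2241,0.9659)
R[0][0] = 0.1294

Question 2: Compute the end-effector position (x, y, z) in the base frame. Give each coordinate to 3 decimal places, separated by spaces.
after link 1: o_1 = (0.5000, -0.8660, 2.0000)
after link 2: o_2 = (-1.0731, -0.1413, 0.5858)
after link 3: o_3 = (-5.2200, 3.0413, 1.8799)
after link 4: o_4 = (-6.3050, 0.9206, 6.7095)

-6.305 0.921 6.710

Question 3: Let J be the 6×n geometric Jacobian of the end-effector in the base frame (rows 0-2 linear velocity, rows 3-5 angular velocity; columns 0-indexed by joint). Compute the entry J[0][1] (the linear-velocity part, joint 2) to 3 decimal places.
axis z_1 = (-0.8660,-0.5000,0.0000); lever o_n−o_1 = (-6.8050,1.7866,4.7095)
cross product → J_v[:, 1] = (-2.3548,4.0786,-4.9497)
J_ω[:, 1] = z_1
entry J[0][1] = -2.3548

-2.355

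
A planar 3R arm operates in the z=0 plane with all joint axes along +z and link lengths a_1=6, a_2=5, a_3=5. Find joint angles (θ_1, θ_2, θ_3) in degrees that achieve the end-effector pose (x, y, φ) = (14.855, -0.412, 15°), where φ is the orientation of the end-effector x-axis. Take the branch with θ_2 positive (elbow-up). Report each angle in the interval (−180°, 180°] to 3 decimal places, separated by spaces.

-30.006 45.010 -0.004

wrist centre = target − a_3·(cos φ, sin φ) = (10.0254, -1.7061)
cos θ_2 = (103.4188−6²−5²)/(2·6·5) = 0.7070; θ_2 = 45.0102° (elbow-up)
β = atan2(-1.7061,10.0254) = -9.6579°; ψ = atan2(3.5362,9.5349) = 20.3481°
θ_1 = β − ψ = -30.0060°
θ_3 = φ − θ_1 − θ_2 = -0.0042° (wrapped to (-180°,180°])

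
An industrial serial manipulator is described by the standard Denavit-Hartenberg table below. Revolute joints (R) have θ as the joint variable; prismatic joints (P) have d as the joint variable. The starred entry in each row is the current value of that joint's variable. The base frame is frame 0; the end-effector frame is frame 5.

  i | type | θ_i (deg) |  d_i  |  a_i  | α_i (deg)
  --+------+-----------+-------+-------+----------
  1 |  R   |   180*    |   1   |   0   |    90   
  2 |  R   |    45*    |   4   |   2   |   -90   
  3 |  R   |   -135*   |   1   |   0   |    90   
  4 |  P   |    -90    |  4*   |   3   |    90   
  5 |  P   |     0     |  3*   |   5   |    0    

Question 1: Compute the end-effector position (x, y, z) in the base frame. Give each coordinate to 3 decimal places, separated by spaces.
after link 1: o_1 = (0.0000, 0.0000, 1.0000)
after link 2: o_2 = (-1.4142, 4.0000, 2.4142)
after link 3: o_3 = (-0.7071, 4.0000, 3.1213)
after link 4: o_4 = (-0.8284, 1.1716, -1.0000)
after link 5: o_5 = (-5.8640, -0.9497, -3.0355)

-5.864 -0.950 -3.036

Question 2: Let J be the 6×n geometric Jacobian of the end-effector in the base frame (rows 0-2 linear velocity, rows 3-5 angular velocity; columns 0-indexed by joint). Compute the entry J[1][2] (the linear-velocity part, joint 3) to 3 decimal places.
0.707

axis z_2 = (0.7071,-0.0000,0.7071); lever o_n−o_2 = (-4.4497,-4.9497,-5.4497)
cross product → J_v[:, 2] = (3.5000,0.7071,-3.5000)
J_ω[:, 2] = z_2
entry J[1][2] = 0.7071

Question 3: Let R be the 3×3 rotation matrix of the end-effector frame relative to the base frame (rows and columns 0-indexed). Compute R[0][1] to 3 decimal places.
End-effector y-axis (col 1 of R) = (0.5000,-0.7071,-0.5000)
R[0][1] = 0.5000

0.500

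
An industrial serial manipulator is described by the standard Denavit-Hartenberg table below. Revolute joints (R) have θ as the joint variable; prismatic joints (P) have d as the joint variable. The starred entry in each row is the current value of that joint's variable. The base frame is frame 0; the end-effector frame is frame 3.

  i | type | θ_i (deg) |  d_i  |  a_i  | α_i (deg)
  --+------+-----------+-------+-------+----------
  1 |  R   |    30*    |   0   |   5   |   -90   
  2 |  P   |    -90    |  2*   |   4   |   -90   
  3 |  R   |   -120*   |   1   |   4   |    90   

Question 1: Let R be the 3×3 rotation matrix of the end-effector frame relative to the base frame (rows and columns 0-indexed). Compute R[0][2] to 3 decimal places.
End-effector z-axis (col 2 of R) = (0.2500,-0.4330,-0.8660)
R[0][2] = 0.2500

0.250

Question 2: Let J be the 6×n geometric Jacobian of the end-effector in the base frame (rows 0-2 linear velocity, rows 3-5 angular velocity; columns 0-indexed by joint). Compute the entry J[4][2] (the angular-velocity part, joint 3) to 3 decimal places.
axis z_2 = (0.8660,0.5000,-0.0000); lever o_n−o_2 = (-0.8660,3.5000,-2.0000)
cross product → J_v[:, 2] = (-1.0000,1.7321,3.4641)
J_ω[:, 2] = z_2
entry J[4][2] = 0.5000

0.500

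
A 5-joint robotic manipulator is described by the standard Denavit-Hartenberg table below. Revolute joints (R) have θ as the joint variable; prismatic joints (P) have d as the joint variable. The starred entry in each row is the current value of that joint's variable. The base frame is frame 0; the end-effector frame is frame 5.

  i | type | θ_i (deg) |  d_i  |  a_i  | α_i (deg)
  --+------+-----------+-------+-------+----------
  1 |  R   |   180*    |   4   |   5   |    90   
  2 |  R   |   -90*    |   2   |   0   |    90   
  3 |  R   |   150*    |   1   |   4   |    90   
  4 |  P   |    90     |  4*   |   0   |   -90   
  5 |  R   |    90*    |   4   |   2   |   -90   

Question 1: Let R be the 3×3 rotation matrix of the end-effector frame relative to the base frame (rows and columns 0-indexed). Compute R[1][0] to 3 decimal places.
End-effector x-axis (col 0 of R) = (-0.0000,-0.8660,0.5000)
R[1][0] = -0.8660

-0.866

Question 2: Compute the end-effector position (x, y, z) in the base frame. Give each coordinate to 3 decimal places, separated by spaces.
-4.000 3.732 3.000

after link 1: o_1 = (-5.0000, 0.0000, 4.0000)
after link 2: o_2 = (-5.0000, 2.0000, 4.0000)
after link 3: o_3 = (-4.0000, 4.0000, 7.4641)
after link 4: o_4 = (-4.0000, 7.4641, 5.4641)
after link 5: o_5 = (-4.0000, 3.7321, 3.0000)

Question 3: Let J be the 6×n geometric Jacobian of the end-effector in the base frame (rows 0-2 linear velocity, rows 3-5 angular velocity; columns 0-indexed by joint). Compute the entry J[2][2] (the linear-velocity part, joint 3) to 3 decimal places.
1.732

axis z_2 = (1.0000,-0.0000,-0.0000); lever o_n−o_2 = (1.0000,1.7321,-1.0000)
cross product → J_v[:, 2] = (0.0000,1.0000,1.7321)
J_ω[:, 2] = z_2
entry J[2][2] = 1.7321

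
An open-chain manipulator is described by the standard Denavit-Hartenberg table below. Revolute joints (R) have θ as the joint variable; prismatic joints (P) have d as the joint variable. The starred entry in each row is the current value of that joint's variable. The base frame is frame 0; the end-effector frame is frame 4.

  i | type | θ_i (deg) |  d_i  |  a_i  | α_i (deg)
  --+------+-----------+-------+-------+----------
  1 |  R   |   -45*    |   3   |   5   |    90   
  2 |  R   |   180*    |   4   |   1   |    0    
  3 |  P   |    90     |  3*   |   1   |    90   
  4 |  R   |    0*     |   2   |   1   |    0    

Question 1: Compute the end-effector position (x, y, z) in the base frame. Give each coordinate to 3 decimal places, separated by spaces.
after link 1: o_1 = (3.5355, -3.5355, 3.0000)
after link 2: o_2 = (0.0000, -5.6569, 3.0000)
after link 3: o_3 = (-2.1213, -7.7782, 2.0000)
after link 4: o_4 = (-3.5355, -6.3640, 1.0000)

-3.536 -6.364 1.000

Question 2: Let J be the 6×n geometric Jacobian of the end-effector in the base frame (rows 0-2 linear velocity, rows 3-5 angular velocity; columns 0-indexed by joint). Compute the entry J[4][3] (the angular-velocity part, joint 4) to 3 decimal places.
0.707

axis z_3 = (-0.7071,0.7071,0.0000); lever o_n−o_3 = (-1.4142,1.4142,-1.0000)
cross product → J_v[:, 3] = (-0.7071,-0.7071,0.0000)
J_ω[:, 3] = z_3
entry J[4][3] = 0.7071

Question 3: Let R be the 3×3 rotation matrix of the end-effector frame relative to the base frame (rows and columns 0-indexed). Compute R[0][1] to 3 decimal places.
-0.707

End-effector y-axis (col 1 of R) = (-0.7071,-0.7071,0.0000)
R[0][1] = -0.7071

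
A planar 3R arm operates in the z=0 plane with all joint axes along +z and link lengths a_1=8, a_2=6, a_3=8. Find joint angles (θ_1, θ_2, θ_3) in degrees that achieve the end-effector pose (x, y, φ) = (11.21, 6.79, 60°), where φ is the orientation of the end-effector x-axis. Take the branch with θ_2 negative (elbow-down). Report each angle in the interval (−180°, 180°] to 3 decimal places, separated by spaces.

45.003 -119.998 134.994

wrist centre = target − a_3·(cos φ, sin φ) = (7.2100, -0.1382)
cos θ_2 = (52.0032−8²−6²)/(2·8·6) = -0.5000; θ_2 = -119.9978° (elbow-down)
β = atan2(-0.1382,7.2100) = -1.0981°; ψ = atan2(-5.1963,5.0002) = -46.1016°
θ_1 = β − ψ = 45.0035°
θ_3 = φ − θ_1 − θ_2 = 134.9943° (wrapped to (-180°,180°])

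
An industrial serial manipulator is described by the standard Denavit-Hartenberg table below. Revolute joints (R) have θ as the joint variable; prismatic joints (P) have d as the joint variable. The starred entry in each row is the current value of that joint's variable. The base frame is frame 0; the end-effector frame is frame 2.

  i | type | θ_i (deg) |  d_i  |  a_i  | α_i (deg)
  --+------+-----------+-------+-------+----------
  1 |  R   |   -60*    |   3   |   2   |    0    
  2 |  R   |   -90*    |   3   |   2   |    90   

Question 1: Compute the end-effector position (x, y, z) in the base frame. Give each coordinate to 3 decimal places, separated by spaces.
-0.732 -2.732 6.000

after link 1: o_1 = (1.0000, -1.7321, 3.0000)
after link 2: o_2 = (-0.7321, -2.7321, 6.0000)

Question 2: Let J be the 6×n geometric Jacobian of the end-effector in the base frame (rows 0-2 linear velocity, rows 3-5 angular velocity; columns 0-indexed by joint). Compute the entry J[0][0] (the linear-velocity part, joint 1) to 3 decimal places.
axis z_0 = ẑ; lever o_n−o_0 = (-0.7321,-2.7321,6.0000)
cross product → J_v[:, 0] = (2.7321,-0.7321,0.0000)
J_ω[:, 0] = z_0
entry J[0][0] = 2.7321

2.732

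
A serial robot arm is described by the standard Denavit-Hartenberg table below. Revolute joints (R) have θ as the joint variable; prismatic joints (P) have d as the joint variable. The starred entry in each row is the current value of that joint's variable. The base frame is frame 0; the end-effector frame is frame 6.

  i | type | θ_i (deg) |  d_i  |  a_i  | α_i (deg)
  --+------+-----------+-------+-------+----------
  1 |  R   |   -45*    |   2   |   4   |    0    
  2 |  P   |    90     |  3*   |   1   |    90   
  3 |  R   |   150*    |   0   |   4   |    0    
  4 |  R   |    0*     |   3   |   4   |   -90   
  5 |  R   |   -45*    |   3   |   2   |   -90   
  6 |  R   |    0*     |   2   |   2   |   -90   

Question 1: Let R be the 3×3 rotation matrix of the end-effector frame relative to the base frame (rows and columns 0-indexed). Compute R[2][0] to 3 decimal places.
End-effector x-axis (col 0 of R) = (0.0670,-0.9330,0.3536)
R[2][0] = 0.3536

0.354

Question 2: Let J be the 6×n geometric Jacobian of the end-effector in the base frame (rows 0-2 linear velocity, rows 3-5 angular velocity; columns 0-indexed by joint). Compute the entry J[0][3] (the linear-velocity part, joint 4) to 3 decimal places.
-1.077

axis z_3 = (0.7071,-0.7071,0.0000); lever o_n−o_3 = (-2.9869,-9.2295,1.5232)
cross product → J_v[:, 3] = (-1.0771,-1.0771,-8.6383)
J_ω[:, 3] = z_3
entry J[0][3] = -1.0771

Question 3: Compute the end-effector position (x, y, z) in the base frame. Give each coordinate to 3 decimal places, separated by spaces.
-1.901 -13.800 8.523

after link 1: o_1 = (2.8284, -2.8284, 2.0000)
after link 2: o_2 = (3.5355, -2.1213, 5.0000)
after link 3: o_3 = (1.0860, -4.5708, 7.0000)
after link 4: o_4 = (0.7579, -9.1416, 9.0000)
after link 5: o_5 = (-0.1688, -12.0683, 7.1090)
after link 6: o_6 = (-1.9009, -13.8004, 8.5232)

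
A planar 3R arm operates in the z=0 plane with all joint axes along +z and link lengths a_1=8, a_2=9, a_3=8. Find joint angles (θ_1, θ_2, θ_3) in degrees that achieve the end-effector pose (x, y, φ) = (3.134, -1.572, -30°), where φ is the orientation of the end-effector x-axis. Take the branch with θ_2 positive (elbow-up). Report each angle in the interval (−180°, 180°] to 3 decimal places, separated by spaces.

60.001 150.001 119.998

wrist centre = target − a_3·(cos φ, sin φ) = (-3.7942, 2.4280)
cos θ_2 = (20.2912−8²−9²)/(2·8·9) = -0.8660; θ_2 = 150.0009° (elbow-up)
β = atan2(2.4280,-3.7942) = 147.3839°; ψ = atan2(4.4999,0.2057) = 87.3827°
θ_1 = β − ψ = 60.0011°
θ_3 = φ − θ_1 − θ_2 = 119.9979° (wrapped to (-180°,180°])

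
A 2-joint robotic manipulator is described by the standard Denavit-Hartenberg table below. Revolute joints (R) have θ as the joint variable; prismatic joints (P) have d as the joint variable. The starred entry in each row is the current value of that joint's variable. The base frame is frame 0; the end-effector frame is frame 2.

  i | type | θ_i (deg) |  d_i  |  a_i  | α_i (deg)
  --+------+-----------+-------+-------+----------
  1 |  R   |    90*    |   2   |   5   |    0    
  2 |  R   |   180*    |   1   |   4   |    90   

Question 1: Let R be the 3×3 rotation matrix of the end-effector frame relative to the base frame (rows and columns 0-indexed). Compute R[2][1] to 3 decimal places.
1.000

End-effector y-axis (col 1 of R) = (0.0000,-0.0000,1.0000)
R[2][1] = 1.0000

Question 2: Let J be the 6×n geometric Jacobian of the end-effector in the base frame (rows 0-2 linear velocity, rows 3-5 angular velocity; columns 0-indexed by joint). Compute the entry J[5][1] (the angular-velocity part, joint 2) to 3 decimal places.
1.000

axis z_1 = (0.0000,0.0000,1.0000); lever o_n−o_1 = (-0.0000,-4.0000,1.0000)
cross product → J_v[:, 1] = (4.0000,-0.0000,0.0000)
J_ω[:, 1] = z_1
entry J[5][1] = 1.0000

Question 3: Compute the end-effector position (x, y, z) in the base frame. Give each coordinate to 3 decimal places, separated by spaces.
after link 1: o_1 = (0.0000, 5.0000, 2.0000)
after link 2: o_2 = (-0.0000, 1.0000, 3.0000)

-0.000 1.000 3.000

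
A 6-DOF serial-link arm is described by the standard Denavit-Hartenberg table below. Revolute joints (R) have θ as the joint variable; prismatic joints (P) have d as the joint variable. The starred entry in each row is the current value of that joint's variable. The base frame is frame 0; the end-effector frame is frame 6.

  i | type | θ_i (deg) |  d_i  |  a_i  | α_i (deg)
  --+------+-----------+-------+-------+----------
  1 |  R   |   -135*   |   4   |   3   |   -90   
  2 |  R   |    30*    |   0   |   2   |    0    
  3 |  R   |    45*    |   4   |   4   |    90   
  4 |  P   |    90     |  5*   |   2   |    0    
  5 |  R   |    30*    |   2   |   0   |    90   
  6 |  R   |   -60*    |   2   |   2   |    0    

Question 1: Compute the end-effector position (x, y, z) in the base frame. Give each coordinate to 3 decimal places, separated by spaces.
after link 1: o_1 = (-2.1213, -2.1213, 4.0000)
after link 2: o_2 = (-3.3461, -3.3461, 3.0000)
after link 3: o_3 = (-1.2497, -6.9065, -0.8637)
after link 4: o_4 = (-3.2505, -11.7358, 0.4304)
after link 5: o_5 = (-4.6166, -13.1018, 0.9480)
after link 6: o_6 = (-2.3396, -13.4638, -0.6903)

-2.340 -13.464 -0.690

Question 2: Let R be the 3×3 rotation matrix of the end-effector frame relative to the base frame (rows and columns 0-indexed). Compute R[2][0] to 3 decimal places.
End-effector x-axis (col 0 of R) = (0.9434,0.3311,0.0173)
R[2][0] = 0.0173

0.017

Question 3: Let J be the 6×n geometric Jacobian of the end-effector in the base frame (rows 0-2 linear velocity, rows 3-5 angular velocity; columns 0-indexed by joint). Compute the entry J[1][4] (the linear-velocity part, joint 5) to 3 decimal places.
axis z_4 = (-0.6830,-0.6830,0.2588); lever o_n−o_4 = (0.9110,-1.7280,-1.1207)
cross product → J_v[:, 4] = (1.2127,-0.5297,1.8024)
J_ω[:, 4] = z_4
entry J[1][4] = -0.5297

-0.530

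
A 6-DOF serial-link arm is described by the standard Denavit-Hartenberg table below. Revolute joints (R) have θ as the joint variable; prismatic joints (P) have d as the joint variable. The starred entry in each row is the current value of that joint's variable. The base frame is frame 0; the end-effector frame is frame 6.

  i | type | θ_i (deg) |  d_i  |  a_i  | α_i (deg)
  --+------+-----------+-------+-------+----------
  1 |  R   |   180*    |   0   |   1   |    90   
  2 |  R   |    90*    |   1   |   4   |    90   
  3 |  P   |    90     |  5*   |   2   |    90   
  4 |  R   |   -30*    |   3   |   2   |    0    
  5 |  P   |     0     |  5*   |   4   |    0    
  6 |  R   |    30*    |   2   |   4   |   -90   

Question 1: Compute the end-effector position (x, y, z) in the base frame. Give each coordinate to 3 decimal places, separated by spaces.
after link 1: o_1 = (-1.0000, 0.0000, 0.0000)
after link 2: o_2 = (-1.0000, 1.0000, 4.0000)
after link 3: o_3 = (-6.0000, 3.0000, 4.0000)
after link 4: o_4 = (-5.0000, 4.7321, 7.0000)
after link 5: o_5 = (-3.0000, 8.1962, 12.0000)
after link 6: o_6 = (-3.0000, 12.1962, 14.0000)

-3.000 12.196 14.000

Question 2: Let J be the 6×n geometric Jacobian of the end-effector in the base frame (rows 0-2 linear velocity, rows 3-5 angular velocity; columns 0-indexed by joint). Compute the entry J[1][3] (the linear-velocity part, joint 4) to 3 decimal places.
3.000

axis z_3 = (-0.0000,-0.0000,1.0000); lever o_n−o_3 = (3.0000,9.1962,10.0000)
cross product → J_v[:, 3] = (-9.1962,3.0000,-0.0000)
J_ω[:, 3] = z_3
entry J[1][3] = 3.0000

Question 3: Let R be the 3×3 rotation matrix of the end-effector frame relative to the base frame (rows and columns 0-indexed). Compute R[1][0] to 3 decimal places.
1.000

End-effector x-axis (col 0 of R) = (0.0000,1.0000,0.0000)
R[1][0] = 1.0000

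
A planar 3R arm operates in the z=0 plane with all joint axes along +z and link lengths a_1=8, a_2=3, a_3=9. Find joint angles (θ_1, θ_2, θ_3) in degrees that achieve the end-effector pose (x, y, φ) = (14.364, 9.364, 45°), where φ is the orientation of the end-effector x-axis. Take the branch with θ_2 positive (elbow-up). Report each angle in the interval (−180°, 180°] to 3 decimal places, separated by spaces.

0.000 89.999 -44.999

wrist centre = target − a_3·(cos φ, sin φ) = (8.0000, 3.0000)
cos θ_2 = (73.0009−8²−3²)/(2·8·3) = 0.0000; θ_2 = 89.9990° (elbow-up)
β = atan2(3.0000,8.0000) = 20.5562°; ψ = atan2(3.0000,8.0001) = 20.5559°
θ_1 = β − ψ = 0.0003°
θ_3 = φ − θ_1 − θ_2 = -44.9993° (wrapped to (-180°,180°])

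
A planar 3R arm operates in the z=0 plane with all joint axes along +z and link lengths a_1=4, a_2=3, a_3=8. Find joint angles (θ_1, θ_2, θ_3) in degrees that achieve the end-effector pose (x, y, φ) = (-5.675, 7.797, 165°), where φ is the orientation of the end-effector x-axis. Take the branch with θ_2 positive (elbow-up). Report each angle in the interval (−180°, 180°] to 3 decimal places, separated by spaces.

wrist centre = target − a_3·(cos φ, sin φ) = (2.0524, 5.7264)
cos θ_2 = (37.0046−4²−3²)/(2·4·3) = 0.5002; θ_2 = 59.9874° (elbow-up)
β = atan2(5.7264,2.0524) = 70.2819°; ψ = atan2(2.5977,5.5006) = 25.2799°
θ_1 = β − ψ = 45.0020°
θ_3 = φ − θ_1 − θ_2 = 60.0106° (wrapped to (-180°,180°])

45.002 59.987 60.011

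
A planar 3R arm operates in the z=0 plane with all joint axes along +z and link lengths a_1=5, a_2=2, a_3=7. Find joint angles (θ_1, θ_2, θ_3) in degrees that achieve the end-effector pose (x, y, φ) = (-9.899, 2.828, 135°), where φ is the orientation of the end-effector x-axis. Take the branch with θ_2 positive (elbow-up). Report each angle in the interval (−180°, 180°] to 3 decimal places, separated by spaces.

-178.598 90.009 -136.411

wrist centre = target − a_3·(cos φ, sin φ) = (-4.9493, -2.1217)
cos θ_2 = (28.9969−5²−2²)/(2·5·2) = -0.0002; θ_2 = 90.0088° (elbow-up)
β = atan2(-2.1217,-4.9493) = -156.7952°; ψ = atan2(2.0000,4.9997) = 21.8026°
θ_1 = β − ψ = -178.5978°
θ_3 = φ − θ_1 − θ_2 = -136.4111° (wrapped to (-180°,180°])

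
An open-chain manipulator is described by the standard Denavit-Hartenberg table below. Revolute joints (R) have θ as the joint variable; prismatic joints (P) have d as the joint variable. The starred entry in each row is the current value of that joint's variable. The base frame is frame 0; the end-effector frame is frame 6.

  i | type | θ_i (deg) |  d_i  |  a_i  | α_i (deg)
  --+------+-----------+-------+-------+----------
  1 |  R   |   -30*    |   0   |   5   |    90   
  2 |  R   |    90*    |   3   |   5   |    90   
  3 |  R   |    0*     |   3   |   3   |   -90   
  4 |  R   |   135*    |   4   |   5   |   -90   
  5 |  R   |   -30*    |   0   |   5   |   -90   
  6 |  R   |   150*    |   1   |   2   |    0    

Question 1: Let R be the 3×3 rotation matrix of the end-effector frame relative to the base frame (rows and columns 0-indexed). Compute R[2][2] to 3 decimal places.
End-effector z-axis (col 2 of R) = (0.1268,0.9268,-0.3536)
R[2][2] = -0.3536

-0.354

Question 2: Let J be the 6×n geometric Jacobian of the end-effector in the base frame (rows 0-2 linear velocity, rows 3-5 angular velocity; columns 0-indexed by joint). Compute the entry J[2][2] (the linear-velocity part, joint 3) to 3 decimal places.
-4.768

axis z_2 = (0.8660,-0.5000,-0.0000); lever o_n−o_2 = (-5.4994,-2.3305,-2.1832)
cross product → J_v[:, 2] = (1.0916,1.8907,-4.7679)
J_ω[:, 2] = z_2
entry J[2][2] = -4.7679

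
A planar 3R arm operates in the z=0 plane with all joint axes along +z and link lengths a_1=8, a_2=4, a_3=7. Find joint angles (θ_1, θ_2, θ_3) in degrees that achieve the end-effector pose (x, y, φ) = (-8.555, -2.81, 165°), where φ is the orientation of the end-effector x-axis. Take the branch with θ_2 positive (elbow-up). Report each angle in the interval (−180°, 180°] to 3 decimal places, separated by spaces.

-135.006 149.995 150.011

wrist centre = target − a_3·(cos φ, sin φ) = (-1.7935, -4.6217)
cos θ_2 = (24.5771−8²−4²)/(2·8·4) = -0.8660; θ_2 = 149.9951° (elbow-up)
β = atan2(-4.6217,-1.7935) = -111.2093°; ψ = atan2(2.0003,4.5361) = 23.7963°
θ_1 = β − ψ = -135.0057°
θ_3 = φ − θ_1 − θ_2 = 150.0106° (wrapped to (-180°,180°])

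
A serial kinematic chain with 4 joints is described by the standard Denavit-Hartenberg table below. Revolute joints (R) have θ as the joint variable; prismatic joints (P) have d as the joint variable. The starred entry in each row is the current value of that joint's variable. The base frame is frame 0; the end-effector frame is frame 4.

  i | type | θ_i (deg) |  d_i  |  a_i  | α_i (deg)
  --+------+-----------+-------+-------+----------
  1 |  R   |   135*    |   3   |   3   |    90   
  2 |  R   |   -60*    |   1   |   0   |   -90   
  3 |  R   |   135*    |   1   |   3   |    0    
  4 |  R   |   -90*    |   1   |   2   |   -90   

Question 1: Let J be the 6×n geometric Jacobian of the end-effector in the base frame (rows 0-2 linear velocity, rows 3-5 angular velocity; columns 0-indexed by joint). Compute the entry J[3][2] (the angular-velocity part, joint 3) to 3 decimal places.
axis z_2 = (-0.6124,0.6124,0.5000); lever o_n−o_2 = (-3.4747,-1.5253,1.6124)
cross product → J_v[:, 2] = (1.7500,-0.7500,3.0619)
J_ω[:, 2] = z_2
entry J[3][2] = -0.6124

-0.612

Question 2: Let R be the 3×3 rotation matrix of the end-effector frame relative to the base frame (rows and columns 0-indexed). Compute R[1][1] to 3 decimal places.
-0.612

End-effector y-axis (col 1 of R) = (0.6124,-0.6124,-0.5000)
R[1][1] = -0.6124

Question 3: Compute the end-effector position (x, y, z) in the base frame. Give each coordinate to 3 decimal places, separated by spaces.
after link 1: o_1 = (-2.1213, 2.1213, 3.0000)
after link 2: o_2 = (-1.4142, 2.8284, 3.0000)
after link 3: o_3 = (-2.7766, 1.1908, 5.3371)
after link 4: o_4 = (-4.8890, 1.3032, 4.6124)

-4.889 1.303 4.612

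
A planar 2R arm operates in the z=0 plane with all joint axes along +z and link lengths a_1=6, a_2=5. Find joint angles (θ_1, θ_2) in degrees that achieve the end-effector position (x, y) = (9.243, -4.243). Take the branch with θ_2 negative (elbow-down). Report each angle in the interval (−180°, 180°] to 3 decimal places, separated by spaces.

cos θ_2 = (103.4361−6²−5²)/(2·6·5) = 0.7073; θ_2 = -44.9869° (elbow-down)
β = atan2(-4.2430,9.2430) = -24.6575°; ψ = atan2(-3.5347,9.5363) = -20.3377°
θ_1 = β − ψ = -4.3198°

-4.320 -44.987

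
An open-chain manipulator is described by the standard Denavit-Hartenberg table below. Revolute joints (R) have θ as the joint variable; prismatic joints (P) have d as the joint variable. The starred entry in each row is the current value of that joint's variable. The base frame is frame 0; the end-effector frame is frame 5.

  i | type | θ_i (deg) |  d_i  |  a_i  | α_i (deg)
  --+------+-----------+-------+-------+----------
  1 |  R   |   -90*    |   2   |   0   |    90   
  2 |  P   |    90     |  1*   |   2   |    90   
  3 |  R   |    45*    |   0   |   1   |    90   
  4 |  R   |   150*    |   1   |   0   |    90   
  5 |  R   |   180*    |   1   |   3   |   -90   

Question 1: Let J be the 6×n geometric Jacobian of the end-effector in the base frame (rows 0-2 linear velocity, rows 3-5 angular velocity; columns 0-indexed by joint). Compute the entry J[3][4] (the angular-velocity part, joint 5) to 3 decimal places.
-0.354

axis z_4 = (-0.3536,-0.8660,0.3536); lever o_n−o_4 = (-2.1907,0.6340,2.1907)
cross product → J_v[:, 4] = (-2.1213,0.0000,-2.1213)
J_ω[:, 4] = z_4
entry J[3][4] = -0.3536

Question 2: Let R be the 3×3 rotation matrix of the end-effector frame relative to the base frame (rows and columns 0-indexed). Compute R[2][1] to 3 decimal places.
-0.354

End-effector y-axis (col 1 of R) = (0.3536,0.8660,-0.3536)
R[2][1] = -0.3536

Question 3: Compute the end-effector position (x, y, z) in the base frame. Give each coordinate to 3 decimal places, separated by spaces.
after link 1: o_1 = (0.0000, 0.0000, 2.0000)
after link 2: o_2 = (-1.0000, -0.0000, 4.0000)
after link 3: o_3 = (-1.7071, -0.0000, 4.7071)
after link 4: o_4 = (-1.0000, -0.0000, 5.4142)
after link 5: o_5 = (-3.1907, 0.6340, 7.6049)

-3.191 0.634 7.605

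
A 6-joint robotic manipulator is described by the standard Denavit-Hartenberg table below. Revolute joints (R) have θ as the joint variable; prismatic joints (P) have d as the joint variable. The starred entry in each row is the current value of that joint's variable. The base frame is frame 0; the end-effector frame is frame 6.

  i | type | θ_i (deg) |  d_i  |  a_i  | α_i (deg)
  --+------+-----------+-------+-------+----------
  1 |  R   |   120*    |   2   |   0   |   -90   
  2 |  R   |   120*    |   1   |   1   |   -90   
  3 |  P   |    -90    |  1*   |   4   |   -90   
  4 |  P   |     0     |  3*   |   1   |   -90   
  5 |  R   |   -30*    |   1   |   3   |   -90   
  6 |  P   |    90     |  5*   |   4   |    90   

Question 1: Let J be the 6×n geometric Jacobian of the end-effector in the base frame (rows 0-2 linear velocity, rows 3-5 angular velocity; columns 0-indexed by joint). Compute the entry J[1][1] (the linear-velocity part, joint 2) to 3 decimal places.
axis z_1 = (-0.8660,-0.5000,0.0000); lever o_n−o_1 = (-7.5867,-9.0556,0.9869)
cross product → J_v[:, 1] = (-0.4934,0.8546,4.0490)
J_ω[:, 1] = z_1
entry J[1][1] = 0.8546

0.855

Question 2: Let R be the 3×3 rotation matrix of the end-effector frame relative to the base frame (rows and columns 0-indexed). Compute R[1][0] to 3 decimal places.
End-effector x-axis (col 0 of R) = (0.4330,-0.7500,0.5000)
R[1][0] = -0.7500

-0.750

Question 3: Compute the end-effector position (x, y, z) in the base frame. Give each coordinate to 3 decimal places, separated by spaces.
-7.587 -9.056 2.987

after link 1: o_1 = (0.0000, 0.0000, 2.0000)
after link 2: o_2 = (-0.6160, -0.9330, 1.1340)
after link 3: o_3 = (-3.6471, -3.6830, 1.6340)
after link 4: o_4 = (-3.7631, -5.4821, -0.9641)
after link 5: o_5 = (-6.0712, -6.6806, -2.7631)
after link 6: o_6 = (-7.5867, -9.0556, 2.9869)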